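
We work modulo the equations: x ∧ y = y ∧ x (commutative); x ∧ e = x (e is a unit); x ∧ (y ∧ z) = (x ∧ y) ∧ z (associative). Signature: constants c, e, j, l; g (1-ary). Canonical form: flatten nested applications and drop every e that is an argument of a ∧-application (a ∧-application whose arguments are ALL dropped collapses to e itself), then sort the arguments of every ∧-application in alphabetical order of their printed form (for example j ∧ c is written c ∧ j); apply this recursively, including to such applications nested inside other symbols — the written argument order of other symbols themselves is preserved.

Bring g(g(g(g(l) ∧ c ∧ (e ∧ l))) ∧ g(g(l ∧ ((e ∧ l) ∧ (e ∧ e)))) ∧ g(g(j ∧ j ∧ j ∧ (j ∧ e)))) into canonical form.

Answer: g(g(g(c ∧ g(l) ∧ l)) ∧ g(g(j ∧ j ∧ j ∧ j)) ∧ g(g(l ∧ l)))

Derivation:
Descend into:  g(g(g(l) ∧ c ∧ (e ∧ l))) ∧ g(g(l ∧ ((e ∧ l) ∧ (e ∧ e)))) ∧ g(g(j ∧ j ∧ j ∧ (j ∧ e)))
Inside:  g(g(g(l) ∧ c ∧ (e ∧ l)))  →  g(g(c ∧ g(l) ∧ l))
Simplify inside:  g(g(l ∧ ((e ∧ l) ∧ (e ∧ e))))  →  g(g(l ∧ l))
Simplify inside:  g(g(j ∧ j ∧ j ∧ (j ∧ e)))  →  g(g(j ∧ j ∧ j ∧ j))
Sort:  g(g(c ∧ g(l) ∧ l)) ∧ g(g(j ∧ j ∧ j ∧ j)) ∧ g(g(l ∧ l))
Reassemble:  g(g(g(c ∧ g(l) ∧ l)) ∧ g(g(j ∧ j ∧ j ∧ j)) ∧ g(g(l ∧ l)))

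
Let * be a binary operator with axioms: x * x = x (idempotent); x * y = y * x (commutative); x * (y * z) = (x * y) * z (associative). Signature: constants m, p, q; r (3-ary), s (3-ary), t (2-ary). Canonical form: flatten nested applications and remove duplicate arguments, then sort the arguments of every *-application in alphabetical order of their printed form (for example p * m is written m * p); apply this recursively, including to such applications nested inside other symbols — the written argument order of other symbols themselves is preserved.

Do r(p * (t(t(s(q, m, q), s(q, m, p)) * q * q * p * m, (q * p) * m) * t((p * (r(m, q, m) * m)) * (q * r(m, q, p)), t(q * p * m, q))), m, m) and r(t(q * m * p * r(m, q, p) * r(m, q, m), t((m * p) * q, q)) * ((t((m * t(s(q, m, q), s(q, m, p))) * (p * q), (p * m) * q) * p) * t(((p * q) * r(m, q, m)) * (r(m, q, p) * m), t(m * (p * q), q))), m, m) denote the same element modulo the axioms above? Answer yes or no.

Answer: yes — both canonical forms are r(p * t(m * p * q * r(m, q, m) * r(m, q, p), t(m * p * q, q)) * t(m * p * q * t(s(q, m, q), s(q, m, p)), m * p * q), m, m)

Derivation:
Left:  r(p * (t(t(s(q, m, q), s(q, m, p)) * q * q * p * m, (q * p) * m) * t((p * (r(m, q, m) * m)) * (q * r(m, q, p)), t(q * p * m, q))), m, m)
  Work inside:  p * (t(t(s(q, m, q), s(q, m, p)) * q * q * p * m, (q * p) * m) * t((p * (r(m, q, m) * m)) * (q * r(m, q, p)), t(q * p * m, q)))
  Un-nest:  p * t(t(s(q, m, q), s(q, m, p)) * q * q * p * m, (q * p) * m) * t((p * (r(m, q, m) * m)) * (q * r(m, q, p)), t(q * p * m, q))
  Canonicalize subterm:  t(t(s(q, m, q), s(q, m, p)) * q * q * p * m, (q * p) * m)  →  t(m * p * q * t(s(q, m, q), s(q, m, p)), m * p * q)
  Simplify inside:  t((p * (r(m, q, m) * m)) * (q * r(m, q, p)), t(q * p * m, q))  →  t(m * p * q * r(m, q, m) * r(m, q, p), t(m * p * q, q))
  Order the arguments:  p * t(m * p * q * r(m, q, m) * r(m, q, p), t(m * p * q, q)) * t(m * p * q * t(s(q, m, q), s(q, m, p)), m * p * q)
  Reassemble:  r(p * t(m * p * q * r(m, q, m) * r(m, q, p), t(m * p * q, q)) * t(m * p * q * t(s(q, m, q), s(q, m, p)), m * p * q), m, m)
Right:  r(t(q * m * p * r(m, q, p) * r(m, q, m), t((m * p) * q, q)) * ((t((m * t(s(q, m, q), s(q, m, p))) * (p * q), (p * m) * q) * p) * t(((p * q) * r(m, q, m)) * (r(m, q, p) * m), t(m * (p * q), q))), m, m)
  Work inside:  t(q * m * p * r(m, q, p) * r(m, q, m), t((m * p) * q, q)) * ((t((m * t(s(q, m, q), s(q, m, p))) * (p * q), (p * m) * q) * p) * t(((p * q) * r(m, q, m)) * (r(m, q, p) * m), t(m * (p * q), q)))
  Un-nest:  t(q * m * p * r(m, q, p) * r(m, q, m), t((m * p) * q, q)) * t((m * t(s(q, m, q), s(q, m, p))) * (p * q), (p * m) * q) * p * t(((p * q) * r(m, q, m)) * (r(m, q, p) * m), t(m * (p * q), q))
  Inside:  t(q * m * p * r(m, q, p) * r(m, q, m), t((m * p) * q, q))  →  t(m * p * q * r(m, q, m) * r(m, q, p), t(m * p * q, q))
  Simplify inside:  t((m * t(s(q, m, q), s(q, m, p))) * (p * q), (p * m) * q)  →  t(m * p * q * t(s(q, m, q), s(q, m, p)), m * p * q)
  Inside:  t(((p * q) * r(m, q, m)) * (r(m, q, p) * m), t(m * (p * q), q))  →  t(m * p * q * r(m, q, m) * r(m, q, p), t(m * p * q, q))
  Drop duplicates:  drop duplicate t(m * p * q * r(m, q, m) * r(m, q, p), t(m * p * q, q))
  Sort:  p * t(m * p * q * r(m, q, m) * r(m, q, p), t(m * p * q, q)) * t(m * p * q * t(s(q, m, q), s(q, m, p)), m * p * q)
  Rebuild:  r(p * t(m * p * q * r(m, q, m) * r(m, q, p), t(m * p * q, q)) * t(m * p * q * t(s(q, m, q), s(q, m, p)), m * p * q), m, m)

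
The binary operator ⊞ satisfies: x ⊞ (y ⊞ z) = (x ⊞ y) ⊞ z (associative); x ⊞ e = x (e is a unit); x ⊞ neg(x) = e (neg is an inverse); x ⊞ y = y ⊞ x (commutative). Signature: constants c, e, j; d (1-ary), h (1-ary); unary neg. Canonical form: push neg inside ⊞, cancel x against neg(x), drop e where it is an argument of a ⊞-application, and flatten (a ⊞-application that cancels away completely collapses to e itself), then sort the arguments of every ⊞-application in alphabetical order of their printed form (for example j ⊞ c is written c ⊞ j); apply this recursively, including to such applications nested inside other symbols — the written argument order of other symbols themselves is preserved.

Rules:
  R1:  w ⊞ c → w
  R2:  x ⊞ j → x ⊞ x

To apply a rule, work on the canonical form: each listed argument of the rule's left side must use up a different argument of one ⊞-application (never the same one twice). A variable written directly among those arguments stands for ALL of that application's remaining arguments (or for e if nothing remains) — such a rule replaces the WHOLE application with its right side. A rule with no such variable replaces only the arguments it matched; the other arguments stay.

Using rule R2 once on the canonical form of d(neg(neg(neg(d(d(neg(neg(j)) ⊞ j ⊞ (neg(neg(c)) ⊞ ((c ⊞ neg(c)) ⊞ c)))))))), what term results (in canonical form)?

Canonical form:  d(neg(d(d(c ⊞ c ⊞ j ⊞ j))))
Apply R2:  consuming j;  x := c ⊞ c ⊞ j
The extension variable absorbs all remaining arguments, so the whole application is rewritten.
Giving:  d(neg(d(d(c ⊞ c ⊞ c ⊞ c ⊞ j ⊞ j))))

Answer: d(neg(d(d(c ⊞ c ⊞ c ⊞ c ⊞ j ⊞ j))))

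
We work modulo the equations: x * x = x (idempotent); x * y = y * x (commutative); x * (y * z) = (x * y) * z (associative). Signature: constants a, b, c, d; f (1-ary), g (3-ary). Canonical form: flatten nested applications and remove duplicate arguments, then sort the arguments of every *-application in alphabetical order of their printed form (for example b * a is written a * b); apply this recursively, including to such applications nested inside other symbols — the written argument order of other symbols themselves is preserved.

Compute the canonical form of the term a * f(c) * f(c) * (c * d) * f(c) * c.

Answer: a * c * d * f(c)

Derivation:
Un-nest:  a * f(c) * f(c) * c * d * f(c) * c
Idempotence:  drop duplicate f(c), f(c), c
Sort:  a * c * d * f(c)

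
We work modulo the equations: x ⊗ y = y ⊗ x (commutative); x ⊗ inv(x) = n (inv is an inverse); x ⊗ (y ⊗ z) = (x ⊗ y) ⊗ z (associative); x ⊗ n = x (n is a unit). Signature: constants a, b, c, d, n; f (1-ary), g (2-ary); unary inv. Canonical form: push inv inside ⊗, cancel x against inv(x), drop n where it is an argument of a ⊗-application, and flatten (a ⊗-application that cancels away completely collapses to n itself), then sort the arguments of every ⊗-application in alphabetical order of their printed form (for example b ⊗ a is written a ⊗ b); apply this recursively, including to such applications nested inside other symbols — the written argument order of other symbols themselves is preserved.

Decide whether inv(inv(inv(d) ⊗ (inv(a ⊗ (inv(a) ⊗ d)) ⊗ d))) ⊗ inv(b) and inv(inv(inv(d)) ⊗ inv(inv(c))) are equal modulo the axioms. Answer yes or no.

Answer: no — inv(b) ⊗ inv(d) vs inv(c) ⊗ inv(d)

Derivation:
Left:  inv(inv(inv(d) ⊗ (inv(a ⊗ (inv(a) ⊗ d)) ⊗ d))) ⊗ inv(b)
  Push inv inside:  distribute inv over ⊗ and collapse double inv
  Inverses cancel:  a cancels
  Collect:  inv(d) ⊗ inv(b)
  Order the arguments:  inv(b) ⊗ inv(d)
Right:  inv(inv(inv(d)) ⊗ inv(inv(c)))
  Push inv inside:  distribute inv over ⊗ and collapse double inv
  Collect:  inv(d) ⊗ inv(c)
  Sort arguments:  inv(c) ⊗ inv(d)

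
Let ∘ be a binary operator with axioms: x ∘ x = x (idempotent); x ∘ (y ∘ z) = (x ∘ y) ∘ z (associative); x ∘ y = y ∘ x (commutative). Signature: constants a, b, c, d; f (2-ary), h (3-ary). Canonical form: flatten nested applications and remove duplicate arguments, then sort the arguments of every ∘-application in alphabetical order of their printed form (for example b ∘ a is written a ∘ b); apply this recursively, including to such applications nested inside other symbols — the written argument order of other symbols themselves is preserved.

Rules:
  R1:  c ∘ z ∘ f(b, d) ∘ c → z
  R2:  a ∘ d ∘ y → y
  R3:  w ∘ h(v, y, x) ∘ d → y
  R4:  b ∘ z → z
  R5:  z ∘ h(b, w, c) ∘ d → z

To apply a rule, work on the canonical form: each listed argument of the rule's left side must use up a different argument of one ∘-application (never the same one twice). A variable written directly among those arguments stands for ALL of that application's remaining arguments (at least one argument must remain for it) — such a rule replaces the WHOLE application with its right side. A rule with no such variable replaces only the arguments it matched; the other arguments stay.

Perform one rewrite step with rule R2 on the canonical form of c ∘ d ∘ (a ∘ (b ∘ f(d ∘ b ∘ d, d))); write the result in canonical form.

Canonical form:  a ∘ b ∘ c ∘ d ∘ f(b ∘ d, d)
R2 matches:  uses a, d;  y := b ∘ c ∘ f(b ∘ d, d)
The extension variable absorbs all remaining arguments, so the whole application is rewritten.
Result:  b ∘ c ∘ f(b ∘ d, d)

Answer: b ∘ c ∘ f(b ∘ d, d)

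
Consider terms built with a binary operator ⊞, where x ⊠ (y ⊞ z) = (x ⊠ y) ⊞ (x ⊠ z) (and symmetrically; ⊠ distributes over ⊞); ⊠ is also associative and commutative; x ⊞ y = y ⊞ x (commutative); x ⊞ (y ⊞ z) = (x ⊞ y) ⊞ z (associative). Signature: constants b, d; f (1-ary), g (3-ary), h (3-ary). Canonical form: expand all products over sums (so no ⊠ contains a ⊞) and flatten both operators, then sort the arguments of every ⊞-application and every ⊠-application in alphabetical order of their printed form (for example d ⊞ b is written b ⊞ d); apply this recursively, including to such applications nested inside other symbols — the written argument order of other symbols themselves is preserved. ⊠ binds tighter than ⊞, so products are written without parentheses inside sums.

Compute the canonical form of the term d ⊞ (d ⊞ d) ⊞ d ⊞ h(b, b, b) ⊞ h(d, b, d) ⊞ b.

Merge nested applications:  d ⊞ d ⊞ d ⊞ d ⊞ h(b, b, b) ⊞ h(d, b, d) ⊞ b
Sort:  b ⊞ d ⊞ d ⊞ d ⊞ d ⊞ h(b, b, b) ⊞ h(d, b, d)

Answer: b ⊞ d ⊞ d ⊞ d ⊞ d ⊞ h(b, b, b) ⊞ h(d, b, d)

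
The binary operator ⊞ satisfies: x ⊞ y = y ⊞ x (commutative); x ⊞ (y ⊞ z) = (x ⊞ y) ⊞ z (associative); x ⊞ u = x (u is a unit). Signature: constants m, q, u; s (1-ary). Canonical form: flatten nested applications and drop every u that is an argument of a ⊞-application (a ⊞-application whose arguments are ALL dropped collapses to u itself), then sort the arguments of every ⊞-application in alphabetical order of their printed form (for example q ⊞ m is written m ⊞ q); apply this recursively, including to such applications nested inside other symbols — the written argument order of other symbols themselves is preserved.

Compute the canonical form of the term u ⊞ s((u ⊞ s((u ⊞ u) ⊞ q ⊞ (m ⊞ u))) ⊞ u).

Inside:  s((u ⊞ s((u ⊞ u) ⊞ q ⊞ (m ⊞ u))) ⊞ u)  →  s(s(m ⊞ q))
Unit:  drop u
Order the arguments:  s(s(m ⊞ q))

Answer: s(s(m ⊞ q))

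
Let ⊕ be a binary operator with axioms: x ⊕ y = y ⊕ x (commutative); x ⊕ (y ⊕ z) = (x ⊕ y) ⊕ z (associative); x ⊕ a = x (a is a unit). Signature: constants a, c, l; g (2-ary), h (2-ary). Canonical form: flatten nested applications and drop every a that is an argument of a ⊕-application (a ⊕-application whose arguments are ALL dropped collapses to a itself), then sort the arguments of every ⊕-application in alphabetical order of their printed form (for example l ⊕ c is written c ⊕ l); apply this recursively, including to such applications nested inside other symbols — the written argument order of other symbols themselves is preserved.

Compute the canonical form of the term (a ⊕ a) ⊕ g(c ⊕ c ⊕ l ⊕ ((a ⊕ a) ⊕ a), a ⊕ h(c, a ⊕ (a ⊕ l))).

Merge nested applications:  a ⊕ a ⊕ g(c ⊕ c ⊕ l ⊕ ((a ⊕ a) ⊕ a), a ⊕ h(c, a ⊕ (a ⊕ l)))
Canonicalize subterm:  g(c ⊕ c ⊕ l ⊕ ((a ⊕ a) ⊕ a), a ⊕ h(c, a ⊕ (a ⊕ l)))  →  g(c ⊕ c ⊕ l, h(c, l))
Units out:  drop a (×2)
Sort:  g(c ⊕ c ⊕ l, h(c, l))

Answer: g(c ⊕ c ⊕ l, h(c, l))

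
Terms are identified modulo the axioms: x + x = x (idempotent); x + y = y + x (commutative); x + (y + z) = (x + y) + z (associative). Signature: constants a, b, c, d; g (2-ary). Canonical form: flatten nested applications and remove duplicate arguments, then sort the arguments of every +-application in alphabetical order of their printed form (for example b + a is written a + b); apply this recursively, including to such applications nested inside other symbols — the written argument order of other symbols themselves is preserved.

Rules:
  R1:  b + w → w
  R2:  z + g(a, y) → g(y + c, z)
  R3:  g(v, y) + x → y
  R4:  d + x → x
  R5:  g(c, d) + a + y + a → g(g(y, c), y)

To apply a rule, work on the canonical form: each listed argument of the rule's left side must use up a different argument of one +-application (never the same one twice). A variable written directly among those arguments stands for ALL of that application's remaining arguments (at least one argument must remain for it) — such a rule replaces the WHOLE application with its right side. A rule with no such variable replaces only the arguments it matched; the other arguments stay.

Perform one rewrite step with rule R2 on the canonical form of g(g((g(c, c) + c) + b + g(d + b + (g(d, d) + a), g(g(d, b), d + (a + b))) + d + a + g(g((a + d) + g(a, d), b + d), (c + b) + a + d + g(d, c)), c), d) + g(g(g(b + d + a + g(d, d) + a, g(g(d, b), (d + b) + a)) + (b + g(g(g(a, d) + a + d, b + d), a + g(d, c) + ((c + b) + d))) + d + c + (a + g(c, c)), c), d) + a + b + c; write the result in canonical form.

Canonical form:  a + b + c + g(g(a + b + c + d + g(a + b + d + g(d, d), g(g(d, b), a + b + d)) + g(c, c) + g(g(a + d + g(a, d), b + d), a + b + c + d + g(d, c)), c), d)
R2 matches:  uses g(a, d);  y := d, z := a + d
The extension variable absorbs all remaining arguments, so the whole application is rewritten.
Result:  a + b + c + g(g(a + b + c + d + g(a + b + d + g(d, d), g(g(d, b), a + b + d)) + g(c, c) + g(g(g(c + d, a + d), b + d), a + b + c + d + g(d, c)), c), d)

Answer: a + b + c + g(g(a + b + c + d + g(a + b + d + g(d, d), g(g(d, b), a + b + d)) + g(c, c) + g(g(g(c + d, a + d), b + d), a + b + c + d + g(d, c)), c), d)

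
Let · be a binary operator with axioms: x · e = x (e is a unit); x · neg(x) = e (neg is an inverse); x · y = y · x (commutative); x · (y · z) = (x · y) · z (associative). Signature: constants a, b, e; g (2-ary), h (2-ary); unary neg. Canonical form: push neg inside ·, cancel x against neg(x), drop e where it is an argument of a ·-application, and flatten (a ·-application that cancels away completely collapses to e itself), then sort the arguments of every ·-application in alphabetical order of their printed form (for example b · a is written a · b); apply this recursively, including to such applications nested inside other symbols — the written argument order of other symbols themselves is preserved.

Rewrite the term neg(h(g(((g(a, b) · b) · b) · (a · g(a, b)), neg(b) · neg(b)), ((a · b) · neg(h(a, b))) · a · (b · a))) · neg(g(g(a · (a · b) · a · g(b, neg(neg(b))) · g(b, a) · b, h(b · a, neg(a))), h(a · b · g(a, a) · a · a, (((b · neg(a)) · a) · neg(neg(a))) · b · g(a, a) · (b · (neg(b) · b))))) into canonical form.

Push neg inside:  distribute neg over · and collapse double neg
Collect:  neg(h(g(a · b · b · g(a, b) · g(a, b), neg(b) · neg(b)), a · a · a · b · b · neg(h(a, b)))) · neg(g(g(a · a · a · b · b · g(b, a) · g(b, b), h(a · b, neg(a))), h(a · a · a · b · g(a, a), a · b · b · b · g(a, a))))
Sort:  neg(g(g(a · a · a · b · b · g(b, a) · g(b, b), h(a · b, neg(a))), h(a · a · a · b · g(a, a), a · b · b · b · g(a, a)))) · neg(h(g(a · b · b · g(a, b) · g(a, b), neg(b) · neg(b)), a · a · a · b · b · neg(h(a, b))))

Answer: neg(g(g(a · a · a · b · b · g(b, a) · g(b, b), h(a · b, neg(a))), h(a · a · a · b · g(a, a), a · b · b · b · g(a, a)))) · neg(h(g(a · b · b · g(a, b) · g(a, b), neg(b) · neg(b)), a · a · a · b · b · neg(h(a, b))))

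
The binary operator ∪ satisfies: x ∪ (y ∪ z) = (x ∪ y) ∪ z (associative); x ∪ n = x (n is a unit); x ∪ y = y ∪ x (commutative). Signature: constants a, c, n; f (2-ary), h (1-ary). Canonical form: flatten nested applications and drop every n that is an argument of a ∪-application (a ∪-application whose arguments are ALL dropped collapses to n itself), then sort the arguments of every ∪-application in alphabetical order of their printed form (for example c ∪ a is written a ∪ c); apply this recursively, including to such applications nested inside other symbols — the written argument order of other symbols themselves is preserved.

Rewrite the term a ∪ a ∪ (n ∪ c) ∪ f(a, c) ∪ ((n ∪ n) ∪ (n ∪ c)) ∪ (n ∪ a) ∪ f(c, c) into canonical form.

Answer: a ∪ a ∪ a ∪ c ∪ c ∪ f(a, c) ∪ f(c, c)

Derivation:
Merge nested applications:  a ∪ a ∪ n ∪ c ∪ f(a, c) ∪ n ∪ n ∪ n ∪ c ∪ n ∪ a ∪ f(c, c)
Units out:  drop n (×5)
Sort arguments:  a ∪ a ∪ a ∪ c ∪ c ∪ f(a, c) ∪ f(c, c)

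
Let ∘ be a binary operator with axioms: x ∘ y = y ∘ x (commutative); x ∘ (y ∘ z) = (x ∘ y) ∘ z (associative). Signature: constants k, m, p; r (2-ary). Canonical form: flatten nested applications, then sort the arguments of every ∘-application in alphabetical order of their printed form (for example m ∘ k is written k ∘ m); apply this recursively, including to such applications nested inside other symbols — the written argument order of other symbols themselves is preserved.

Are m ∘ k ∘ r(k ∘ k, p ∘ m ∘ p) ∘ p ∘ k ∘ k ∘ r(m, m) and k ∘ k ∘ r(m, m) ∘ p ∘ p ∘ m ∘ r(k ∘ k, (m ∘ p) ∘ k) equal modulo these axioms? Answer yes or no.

Left:  m ∘ k ∘ r(k ∘ k, p ∘ m ∘ p) ∘ p ∘ k ∘ k ∘ r(m, m)
  Canonicalize subterm:  r(k ∘ k, p ∘ m ∘ p)  →  r(k ∘ k, m ∘ p ∘ p)
  Sort arguments:  k ∘ k ∘ k ∘ m ∘ p ∘ r(k ∘ k, m ∘ p ∘ p) ∘ r(m, m)
Right:  k ∘ k ∘ r(m, m) ∘ p ∘ p ∘ m ∘ r(k ∘ k, (m ∘ p) ∘ k)
  Simplify inside:  r(k ∘ k, (m ∘ p) ∘ k)  →  r(k ∘ k, k ∘ m ∘ p)
  Sort arguments:  k ∘ k ∘ m ∘ p ∘ p ∘ r(k ∘ k, k ∘ m ∘ p) ∘ r(m, m)

Answer: no — k ∘ k ∘ k ∘ m ∘ p ∘ r(k ∘ k, m ∘ p ∘ p) ∘ r(m, m) vs k ∘ k ∘ m ∘ p ∘ p ∘ r(k ∘ k, k ∘ m ∘ p) ∘ r(m, m)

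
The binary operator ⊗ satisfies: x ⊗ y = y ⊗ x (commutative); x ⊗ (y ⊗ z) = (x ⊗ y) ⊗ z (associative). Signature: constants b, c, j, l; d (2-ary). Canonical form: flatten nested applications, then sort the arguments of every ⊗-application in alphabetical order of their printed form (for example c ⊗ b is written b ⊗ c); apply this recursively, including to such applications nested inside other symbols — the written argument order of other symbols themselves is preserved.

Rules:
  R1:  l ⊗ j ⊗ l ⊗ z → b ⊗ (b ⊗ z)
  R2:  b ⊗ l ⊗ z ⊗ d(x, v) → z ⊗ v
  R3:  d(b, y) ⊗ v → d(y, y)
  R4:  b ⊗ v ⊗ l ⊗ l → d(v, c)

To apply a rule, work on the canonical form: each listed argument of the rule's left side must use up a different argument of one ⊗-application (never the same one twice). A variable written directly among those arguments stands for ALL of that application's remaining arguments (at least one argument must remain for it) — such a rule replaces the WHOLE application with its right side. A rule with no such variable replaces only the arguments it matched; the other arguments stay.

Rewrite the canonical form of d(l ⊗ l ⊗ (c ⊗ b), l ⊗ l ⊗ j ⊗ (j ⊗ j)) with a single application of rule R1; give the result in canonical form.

Answer: d(b ⊗ c ⊗ l ⊗ l, b ⊗ b ⊗ j ⊗ j)

Derivation:
Canonical form:  d(b ⊗ c ⊗ l ⊗ l, j ⊗ j ⊗ j ⊗ l ⊗ l)
Apply R1:  consuming j, l, l;  z := j ⊗ j
The variable takes the whole remainder — replace the entire application.
Result:  d(b ⊗ c ⊗ l ⊗ l, b ⊗ b ⊗ j ⊗ j)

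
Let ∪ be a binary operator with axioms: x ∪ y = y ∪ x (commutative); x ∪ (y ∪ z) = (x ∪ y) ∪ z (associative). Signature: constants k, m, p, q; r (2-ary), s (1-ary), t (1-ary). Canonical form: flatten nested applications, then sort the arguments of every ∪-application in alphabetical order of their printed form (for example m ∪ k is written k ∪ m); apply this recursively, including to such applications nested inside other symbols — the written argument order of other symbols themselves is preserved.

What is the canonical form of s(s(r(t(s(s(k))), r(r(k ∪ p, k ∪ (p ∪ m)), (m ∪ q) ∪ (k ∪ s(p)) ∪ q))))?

Descend into:  (m ∪ q) ∪ (k ∪ s(p)) ∪ q
Un-nest:  m ∪ q ∪ k ∪ s(p) ∪ q
Sort arguments:  k ∪ m ∪ q ∪ q ∪ s(p)
Put back:  s(s(r(t(s(s(k))), r(r(k ∪ p, k ∪ m ∪ p), k ∪ m ∪ q ∪ q ∪ s(p)))))

Answer: s(s(r(t(s(s(k))), r(r(k ∪ p, k ∪ m ∪ p), k ∪ m ∪ q ∪ q ∪ s(p)))))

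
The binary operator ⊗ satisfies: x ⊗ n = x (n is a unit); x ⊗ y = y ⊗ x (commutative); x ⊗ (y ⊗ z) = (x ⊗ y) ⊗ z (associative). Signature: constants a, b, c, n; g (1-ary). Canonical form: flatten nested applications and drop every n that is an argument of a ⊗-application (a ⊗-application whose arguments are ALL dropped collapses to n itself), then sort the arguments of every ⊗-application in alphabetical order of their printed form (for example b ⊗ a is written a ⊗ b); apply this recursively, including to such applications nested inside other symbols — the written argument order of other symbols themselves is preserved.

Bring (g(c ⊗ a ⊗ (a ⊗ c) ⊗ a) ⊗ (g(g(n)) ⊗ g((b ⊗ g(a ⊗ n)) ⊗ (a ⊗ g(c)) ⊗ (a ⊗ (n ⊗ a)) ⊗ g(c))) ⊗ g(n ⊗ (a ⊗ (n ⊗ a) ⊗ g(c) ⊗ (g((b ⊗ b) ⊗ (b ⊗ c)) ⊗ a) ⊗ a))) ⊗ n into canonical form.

Merge nested applications:  g(c ⊗ a ⊗ (a ⊗ c) ⊗ a) ⊗ g(g(n)) ⊗ g((b ⊗ g(a ⊗ n)) ⊗ (a ⊗ g(c)) ⊗ (a ⊗ (n ⊗ a)) ⊗ g(c)) ⊗ g(n ⊗ (a ⊗ (n ⊗ a) ⊗ g(c) ⊗ (g((b ⊗ b) ⊗ (b ⊗ c)) ⊗ a) ⊗ a)) ⊗ n
Simplify inside:  g(c ⊗ a ⊗ (a ⊗ c) ⊗ a)  →  g(a ⊗ a ⊗ a ⊗ c ⊗ c)
Simplify inside:  g((b ⊗ g(a ⊗ n)) ⊗ (a ⊗ g(c)) ⊗ (a ⊗ (n ⊗ a)) ⊗ g(c))  →  g(a ⊗ a ⊗ a ⊗ b ⊗ g(a) ⊗ g(c) ⊗ g(c))
Inside:  g(n ⊗ (a ⊗ (n ⊗ a) ⊗ g(c) ⊗ (g((b ⊗ b) ⊗ (b ⊗ c)) ⊗ a) ⊗ a))  →  g(a ⊗ a ⊗ a ⊗ a ⊗ g(b ⊗ b ⊗ b ⊗ c) ⊗ g(c))
Units out:  drop n
Sort:  g(a ⊗ a ⊗ a ⊗ a ⊗ g(b ⊗ b ⊗ b ⊗ c) ⊗ g(c)) ⊗ g(a ⊗ a ⊗ a ⊗ b ⊗ g(a) ⊗ g(c) ⊗ g(c)) ⊗ g(a ⊗ a ⊗ a ⊗ c ⊗ c) ⊗ g(g(n))

Answer: g(a ⊗ a ⊗ a ⊗ a ⊗ g(b ⊗ b ⊗ b ⊗ c) ⊗ g(c)) ⊗ g(a ⊗ a ⊗ a ⊗ b ⊗ g(a) ⊗ g(c) ⊗ g(c)) ⊗ g(a ⊗ a ⊗ a ⊗ c ⊗ c) ⊗ g(g(n))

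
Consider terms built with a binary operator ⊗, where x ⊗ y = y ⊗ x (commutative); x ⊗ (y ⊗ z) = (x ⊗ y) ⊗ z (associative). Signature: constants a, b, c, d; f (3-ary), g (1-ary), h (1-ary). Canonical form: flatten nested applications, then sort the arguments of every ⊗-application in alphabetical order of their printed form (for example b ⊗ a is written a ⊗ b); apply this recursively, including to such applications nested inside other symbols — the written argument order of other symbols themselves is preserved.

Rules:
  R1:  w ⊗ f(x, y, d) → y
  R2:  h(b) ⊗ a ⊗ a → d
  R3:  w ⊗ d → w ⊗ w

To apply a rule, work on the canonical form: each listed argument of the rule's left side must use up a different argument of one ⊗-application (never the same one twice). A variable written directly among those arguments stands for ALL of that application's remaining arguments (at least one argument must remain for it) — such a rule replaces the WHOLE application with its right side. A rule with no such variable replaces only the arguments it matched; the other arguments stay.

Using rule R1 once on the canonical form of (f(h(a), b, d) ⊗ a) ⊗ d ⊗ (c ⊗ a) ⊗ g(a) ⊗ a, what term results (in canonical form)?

Answer: b

Derivation:
Canonical form:  a ⊗ a ⊗ a ⊗ c ⊗ d ⊗ f(h(a), b, d) ⊗ g(a)
Match R1:  consume f(h(a), b, d);  w := a ⊗ a ⊗ a ⊗ c ⊗ d ⊗ g(a), x := h(a), y := b
The extension variable absorbs all remaining arguments, so the whole application is rewritten.
New term:  b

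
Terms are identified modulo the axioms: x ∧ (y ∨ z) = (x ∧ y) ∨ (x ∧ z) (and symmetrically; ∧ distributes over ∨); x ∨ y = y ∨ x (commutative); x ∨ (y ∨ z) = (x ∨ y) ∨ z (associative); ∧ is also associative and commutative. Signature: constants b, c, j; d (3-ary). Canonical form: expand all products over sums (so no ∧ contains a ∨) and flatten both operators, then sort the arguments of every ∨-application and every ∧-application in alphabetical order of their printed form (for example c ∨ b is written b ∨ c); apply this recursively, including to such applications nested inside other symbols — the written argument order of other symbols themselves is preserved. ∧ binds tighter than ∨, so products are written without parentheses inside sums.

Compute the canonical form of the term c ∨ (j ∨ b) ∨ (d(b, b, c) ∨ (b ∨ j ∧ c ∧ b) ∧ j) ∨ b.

Answer: b ∨ b ∨ b ∧ c ∧ j ∧ j ∨ b ∧ j ∨ c ∨ d(b, b, c) ∨ j

Derivation:
Expand:  c ∨ j ∨ b ∨ d(b, b, c) ∨ b ∧ j ∨ b ∧ c ∧ j ∧ j ∨ b
Order the arguments:  b ∨ b ∨ b ∧ c ∧ j ∧ j ∨ b ∧ j ∨ c ∨ d(b, b, c) ∨ j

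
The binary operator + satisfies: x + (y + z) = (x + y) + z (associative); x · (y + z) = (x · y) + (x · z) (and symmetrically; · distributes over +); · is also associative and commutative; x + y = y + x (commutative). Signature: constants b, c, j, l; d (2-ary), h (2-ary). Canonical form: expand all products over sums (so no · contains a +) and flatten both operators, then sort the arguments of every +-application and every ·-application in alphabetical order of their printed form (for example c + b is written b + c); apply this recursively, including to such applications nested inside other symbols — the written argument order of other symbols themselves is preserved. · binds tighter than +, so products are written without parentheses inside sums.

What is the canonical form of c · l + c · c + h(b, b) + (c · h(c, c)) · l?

Answer: c · c + c · h(c, c) · l + c · l + h(b, b)

Derivation:
Flatten:  c · l + c · c + h(b, b) + c · h(c, c) · l
Sort arguments:  c · c + c · h(c, c) · l + c · l + h(b, b)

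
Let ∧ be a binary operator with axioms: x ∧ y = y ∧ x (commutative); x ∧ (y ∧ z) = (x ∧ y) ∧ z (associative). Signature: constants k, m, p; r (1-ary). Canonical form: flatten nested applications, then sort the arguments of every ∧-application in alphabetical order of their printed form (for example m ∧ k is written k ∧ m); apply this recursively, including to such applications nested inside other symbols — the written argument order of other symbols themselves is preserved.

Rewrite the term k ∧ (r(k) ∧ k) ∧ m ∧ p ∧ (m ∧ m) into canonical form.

Answer: k ∧ k ∧ m ∧ m ∧ m ∧ p ∧ r(k)

Derivation:
Flatten:  k ∧ r(k) ∧ k ∧ m ∧ p ∧ m ∧ m
Sort:  k ∧ k ∧ m ∧ m ∧ m ∧ p ∧ r(k)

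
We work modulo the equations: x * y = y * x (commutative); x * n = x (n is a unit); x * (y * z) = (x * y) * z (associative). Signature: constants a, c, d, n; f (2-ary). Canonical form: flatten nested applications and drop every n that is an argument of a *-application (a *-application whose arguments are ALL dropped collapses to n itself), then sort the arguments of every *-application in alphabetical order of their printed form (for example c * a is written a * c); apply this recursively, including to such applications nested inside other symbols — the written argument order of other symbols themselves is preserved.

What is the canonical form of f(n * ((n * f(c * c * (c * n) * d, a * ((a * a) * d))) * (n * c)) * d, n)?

Work inside:  n * ((n * f(c * c * (c * n) * d, a * ((a * a) * d))) * (n * c)) * d
Flatten:  n * n * f(c * c * (c * n) * d, a * ((a * a) * d)) * n * c * d
Simplify inside:  f(c * c * (c * n) * d, a * ((a * a) * d))  →  f(c * c * c * d, a * a * a * d)
Units out:  drop n (×3)
Sort arguments:  c * d * f(c * c * c * d, a * a * a * d)
Rebuild:  f(c * d * f(c * c * c * d, a * a * a * d), n)

Answer: f(c * d * f(c * c * c * d, a * a * a * d), n)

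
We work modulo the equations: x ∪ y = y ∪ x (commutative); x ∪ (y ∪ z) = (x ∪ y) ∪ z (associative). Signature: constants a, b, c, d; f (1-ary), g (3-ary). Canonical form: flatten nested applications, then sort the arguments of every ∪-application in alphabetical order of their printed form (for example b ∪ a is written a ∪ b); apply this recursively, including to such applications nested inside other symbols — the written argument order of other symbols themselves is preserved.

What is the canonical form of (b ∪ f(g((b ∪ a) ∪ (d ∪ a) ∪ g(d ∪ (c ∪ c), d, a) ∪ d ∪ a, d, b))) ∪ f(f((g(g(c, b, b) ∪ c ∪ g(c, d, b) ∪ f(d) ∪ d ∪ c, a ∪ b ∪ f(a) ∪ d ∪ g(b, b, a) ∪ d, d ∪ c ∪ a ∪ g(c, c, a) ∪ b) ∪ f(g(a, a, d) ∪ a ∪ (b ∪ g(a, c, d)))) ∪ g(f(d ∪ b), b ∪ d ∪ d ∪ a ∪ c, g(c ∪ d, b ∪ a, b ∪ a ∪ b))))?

Answer: b ∪ f(f(f(a ∪ b ∪ g(a, a, d) ∪ g(a, c, d)) ∪ g(c ∪ c ∪ d ∪ f(d) ∪ g(c, b, b) ∪ g(c, d, b), a ∪ b ∪ d ∪ d ∪ f(a) ∪ g(b, b, a), a ∪ b ∪ c ∪ d ∪ g(c, c, a)) ∪ g(f(b ∪ d), a ∪ b ∪ c ∪ d ∪ d, g(c ∪ d, a ∪ b, a ∪ b ∪ b)))) ∪ f(g(a ∪ a ∪ a ∪ b ∪ d ∪ d ∪ g(c ∪ c ∪ d, d, a), d, b))

Derivation:
Merge nested applications:  b ∪ f(g((b ∪ a) ∪ (d ∪ a) ∪ g(d ∪ (c ∪ c), d, a) ∪ d ∪ a, d, b)) ∪ f(f((g(g(c, b, b) ∪ c ∪ g(c, d, b) ∪ f(d) ∪ d ∪ c, a ∪ b ∪ f(a) ∪ d ∪ g(b, b, a) ∪ d, d ∪ c ∪ a ∪ g(c, c, a) ∪ b) ∪ f(g(a, a, d) ∪ a ∪ (b ∪ g(a, c, d)))) ∪ g(f(d ∪ b), b ∪ d ∪ d ∪ a ∪ c, g(c ∪ d, b ∪ a, b ∪ a ∪ b))))
Canonicalize subterm:  f(g((b ∪ a) ∪ (d ∪ a) ∪ g(d ∪ (c ∪ c), d, a) ∪ d ∪ a, d, b))  →  f(g(a ∪ a ∪ a ∪ b ∪ d ∪ d ∪ g(c ∪ c ∪ d, d, a), d, b))
Canonicalize subterm:  f(f((g(g(c, b, b) ∪ c ∪ g(c, d, b) ∪ f(d) ∪ d ∪ c, a ∪ b ∪ f(a) ∪ d ∪ g(b, b, a) ∪ d, d ∪ c ∪ a ∪ g(c, c, a) ∪ b) ∪ f(g(a, a, d) ∪ a ∪ (b ∪ g(a, c, d)))) ∪ g(f(d ∪ b), b ∪ d ∪ d ∪ a ∪ c, g(c ∪ d, b ∪ a, b ∪ a ∪ b))))  →  f(f(f(a ∪ b ∪ g(a, a, d) ∪ g(a, c, d)) ∪ g(c ∪ c ∪ d ∪ f(d) ∪ g(c, b, b) ∪ g(c, d, b), a ∪ b ∪ d ∪ d ∪ f(a) ∪ g(b, b, a), a ∪ b ∪ c ∪ d ∪ g(c, c, a)) ∪ g(f(b ∪ d), a ∪ b ∪ c ∪ d ∪ d, g(c ∪ d, a ∪ b, a ∪ b ∪ b))))
Order the arguments:  b ∪ f(f(f(a ∪ b ∪ g(a, a, d) ∪ g(a, c, d)) ∪ g(c ∪ c ∪ d ∪ f(d) ∪ g(c, b, b) ∪ g(c, d, b), a ∪ b ∪ d ∪ d ∪ f(a) ∪ g(b, b, a), a ∪ b ∪ c ∪ d ∪ g(c, c, a)) ∪ g(f(b ∪ d), a ∪ b ∪ c ∪ d ∪ d, g(c ∪ d, a ∪ b, a ∪ b ∪ b)))) ∪ f(g(a ∪ a ∪ a ∪ b ∪ d ∪ d ∪ g(c ∪ c ∪ d, d, a), d, b))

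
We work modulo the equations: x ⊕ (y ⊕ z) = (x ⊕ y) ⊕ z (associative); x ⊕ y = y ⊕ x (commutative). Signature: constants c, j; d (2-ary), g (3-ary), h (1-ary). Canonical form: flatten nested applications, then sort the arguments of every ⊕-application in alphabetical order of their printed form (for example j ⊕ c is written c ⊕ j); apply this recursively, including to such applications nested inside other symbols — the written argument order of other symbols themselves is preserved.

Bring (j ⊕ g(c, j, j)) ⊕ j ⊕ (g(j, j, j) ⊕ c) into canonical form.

Answer: c ⊕ g(c, j, j) ⊕ g(j, j, j) ⊕ j ⊕ j

Derivation:
Merge nested applications:  j ⊕ g(c, j, j) ⊕ j ⊕ g(j, j, j) ⊕ c
Sort:  c ⊕ g(c, j, j) ⊕ g(j, j, j) ⊕ j ⊕ j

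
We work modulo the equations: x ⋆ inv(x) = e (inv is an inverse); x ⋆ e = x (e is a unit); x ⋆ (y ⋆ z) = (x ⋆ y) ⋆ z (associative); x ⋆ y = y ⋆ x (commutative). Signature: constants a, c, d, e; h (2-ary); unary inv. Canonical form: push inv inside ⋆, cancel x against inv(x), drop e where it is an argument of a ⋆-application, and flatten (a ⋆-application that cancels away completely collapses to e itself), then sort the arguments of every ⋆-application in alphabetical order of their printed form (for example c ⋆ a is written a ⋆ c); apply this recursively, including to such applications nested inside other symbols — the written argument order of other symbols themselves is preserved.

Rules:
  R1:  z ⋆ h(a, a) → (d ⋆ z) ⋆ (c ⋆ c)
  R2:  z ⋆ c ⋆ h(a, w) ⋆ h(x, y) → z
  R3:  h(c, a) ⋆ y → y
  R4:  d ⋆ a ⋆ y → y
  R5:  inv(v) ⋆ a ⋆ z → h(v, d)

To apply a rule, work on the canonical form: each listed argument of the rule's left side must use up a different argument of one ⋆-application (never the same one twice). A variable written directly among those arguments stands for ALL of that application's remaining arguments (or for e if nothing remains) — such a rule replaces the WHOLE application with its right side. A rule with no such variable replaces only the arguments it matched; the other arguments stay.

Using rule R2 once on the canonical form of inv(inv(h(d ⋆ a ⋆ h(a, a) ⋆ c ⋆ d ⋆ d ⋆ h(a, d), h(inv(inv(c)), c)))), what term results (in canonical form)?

Canonical form:  h(a ⋆ c ⋆ d ⋆ d ⋆ d ⋆ h(a, a) ⋆ h(a, d), h(c, c))
Apply R2:  consuming c, h(a, a), h(a, d);  w := a, x := a, y := d, z := a ⋆ d ⋆ d ⋆ d
Every leftover argument binds to the variable; the entire application is replaced.
Result:  h(a ⋆ d ⋆ d ⋆ d, h(c, c))

Answer: h(a ⋆ d ⋆ d ⋆ d, h(c, c))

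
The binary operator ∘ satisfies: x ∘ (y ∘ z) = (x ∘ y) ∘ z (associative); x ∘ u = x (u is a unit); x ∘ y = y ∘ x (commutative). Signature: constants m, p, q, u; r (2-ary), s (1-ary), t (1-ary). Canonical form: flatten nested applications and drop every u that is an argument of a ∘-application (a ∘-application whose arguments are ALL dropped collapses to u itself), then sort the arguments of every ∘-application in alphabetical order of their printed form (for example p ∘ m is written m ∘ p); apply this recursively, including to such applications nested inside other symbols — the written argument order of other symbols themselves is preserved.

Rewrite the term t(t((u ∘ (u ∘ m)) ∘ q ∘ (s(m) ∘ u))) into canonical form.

Focus inside:  (u ∘ (u ∘ m)) ∘ q ∘ (s(m) ∘ u)
Merge nested applications:  u ∘ u ∘ m ∘ q ∘ s(m) ∘ u
Unit:  drop u (×3)
Sort arguments:  m ∘ q ∘ s(m)
Reassemble:  t(t(m ∘ q ∘ s(m)))

Answer: t(t(m ∘ q ∘ s(m)))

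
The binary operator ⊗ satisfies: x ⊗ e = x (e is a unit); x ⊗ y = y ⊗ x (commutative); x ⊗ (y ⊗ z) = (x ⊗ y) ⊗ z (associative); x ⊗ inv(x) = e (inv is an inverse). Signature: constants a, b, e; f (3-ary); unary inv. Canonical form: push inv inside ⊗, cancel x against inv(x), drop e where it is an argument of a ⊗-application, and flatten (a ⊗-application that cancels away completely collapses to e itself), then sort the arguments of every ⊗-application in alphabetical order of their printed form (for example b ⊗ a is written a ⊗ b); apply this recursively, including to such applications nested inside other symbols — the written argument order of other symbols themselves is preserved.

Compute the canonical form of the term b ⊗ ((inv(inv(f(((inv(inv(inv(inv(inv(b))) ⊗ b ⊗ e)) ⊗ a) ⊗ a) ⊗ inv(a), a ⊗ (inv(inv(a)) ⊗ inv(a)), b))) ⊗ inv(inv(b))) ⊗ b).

Answer: b ⊗ b ⊗ b ⊗ f(a, a, b)

Derivation:
Push inv inside:  distribute inv over ⊗ and collapse double inv
Collect:  b ⊗ b ⊗ b ⊗ f(a, a, b)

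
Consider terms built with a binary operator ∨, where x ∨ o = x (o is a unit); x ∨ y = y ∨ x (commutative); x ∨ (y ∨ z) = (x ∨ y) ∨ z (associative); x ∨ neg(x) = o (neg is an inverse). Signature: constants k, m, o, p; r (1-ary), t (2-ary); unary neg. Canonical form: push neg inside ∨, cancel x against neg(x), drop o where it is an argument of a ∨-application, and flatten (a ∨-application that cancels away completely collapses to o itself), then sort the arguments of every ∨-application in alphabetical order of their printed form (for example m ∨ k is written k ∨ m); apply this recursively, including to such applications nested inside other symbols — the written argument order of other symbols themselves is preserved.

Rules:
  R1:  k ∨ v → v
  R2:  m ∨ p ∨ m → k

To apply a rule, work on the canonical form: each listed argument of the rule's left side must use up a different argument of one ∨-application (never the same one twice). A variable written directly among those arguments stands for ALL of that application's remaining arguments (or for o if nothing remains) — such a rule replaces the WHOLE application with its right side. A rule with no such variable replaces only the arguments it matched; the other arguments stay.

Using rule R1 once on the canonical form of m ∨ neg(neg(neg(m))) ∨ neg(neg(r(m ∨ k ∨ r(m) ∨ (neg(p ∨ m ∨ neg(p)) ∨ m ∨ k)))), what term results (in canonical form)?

Answer: r(k ∨ m ∨ r(m))

Derivation:
Canonical form:  r(k ∨ k ∨ m ∨ r(m))
Apply R1:  consuming k;  v := k ∨ m ∨ r(m)
The extension variable absorbs all remaining arguments, so the whole application is rewritten.
New term:  r(k ∨ m ∨ r(m))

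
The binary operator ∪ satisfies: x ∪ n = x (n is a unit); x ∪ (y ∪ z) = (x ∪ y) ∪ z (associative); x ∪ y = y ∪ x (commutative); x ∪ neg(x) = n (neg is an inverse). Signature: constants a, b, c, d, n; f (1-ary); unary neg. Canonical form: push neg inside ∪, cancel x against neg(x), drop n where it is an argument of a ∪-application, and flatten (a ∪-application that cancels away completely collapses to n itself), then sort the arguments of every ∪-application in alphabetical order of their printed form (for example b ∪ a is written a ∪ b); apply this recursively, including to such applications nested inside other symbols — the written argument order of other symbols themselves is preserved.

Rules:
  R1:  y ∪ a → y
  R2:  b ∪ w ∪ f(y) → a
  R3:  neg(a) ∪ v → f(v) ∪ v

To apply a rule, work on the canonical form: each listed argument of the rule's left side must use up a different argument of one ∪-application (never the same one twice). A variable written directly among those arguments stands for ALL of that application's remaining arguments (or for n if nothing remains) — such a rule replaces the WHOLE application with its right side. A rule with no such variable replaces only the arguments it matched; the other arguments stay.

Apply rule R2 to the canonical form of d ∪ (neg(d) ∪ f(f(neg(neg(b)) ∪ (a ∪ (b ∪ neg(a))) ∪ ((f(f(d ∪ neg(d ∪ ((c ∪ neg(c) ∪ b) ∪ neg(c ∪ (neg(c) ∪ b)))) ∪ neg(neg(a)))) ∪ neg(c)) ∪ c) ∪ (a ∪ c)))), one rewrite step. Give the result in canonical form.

Answer: f(f(a))

Derivation:
Canonical form:  f(f(a ∪ b ∪ b ∪ c ∪ f(f(a))))
Match R2:  consume b, f(f(a));  w := a ∪ b ∪ c, y := f(a)
The extension variable absorbs all remaining arguments, so the whole application is rewritten.
New term:  f(f(a))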